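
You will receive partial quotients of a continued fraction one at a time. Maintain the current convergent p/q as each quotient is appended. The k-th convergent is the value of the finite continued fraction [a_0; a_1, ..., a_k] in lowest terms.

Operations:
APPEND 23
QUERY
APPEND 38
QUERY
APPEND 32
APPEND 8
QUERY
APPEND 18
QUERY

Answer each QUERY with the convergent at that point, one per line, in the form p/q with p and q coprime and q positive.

APPEND 23: p_0 = 23·1 + 0 = 23, q_0 = 23·0 + 1 = 1 → 23/1
APPEND 38: p_1 = 38·23 + 1 = 875, q_1 = 38·1 + 0 = 38 → 875/38
APPEND 32: p_2 = 32·875 + 23 = 28023, q_2 = 32·38 + 1 = 1217 → 28023/1217
APPEND 8: p_3 = 8·28023 + 875 = 225059, q_3 = 8·1217 + 38 = 9774 → 225059/9774
APPEND 18: p_4 = 18·225059 + 28023 = 4079085, q_4 = 18·9774 + 1217 = 177149 → 4079085/177149

23/1
875/38
225059/9774
4079085/177149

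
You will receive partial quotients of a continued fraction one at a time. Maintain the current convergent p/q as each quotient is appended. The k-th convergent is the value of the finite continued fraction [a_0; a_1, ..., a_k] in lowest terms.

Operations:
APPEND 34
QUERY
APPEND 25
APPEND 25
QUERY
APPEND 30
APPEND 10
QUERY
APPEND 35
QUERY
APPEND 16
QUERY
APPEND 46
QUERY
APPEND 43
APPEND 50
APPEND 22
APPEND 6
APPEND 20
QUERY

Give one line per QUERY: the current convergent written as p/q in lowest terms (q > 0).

APPEND 34: p_0 = 34·1 + 0 = 34, q_0 = 34·0 + 1 = 1 → 34/1
APPEND 25: p_1 = 25·34 + 1 = 851, q_1 = 25·1 + 0 = 25 → 851/25
APPEND 25: p_2 = 25·851 + 34 = 21309, q_2 = 25·25 + 1 = 626 → 21309/626
APPEND 30: p_3 = 30·21309 + 851 = 640121, q_3 = 30·626 + 25 = 18805 → 640121/18805
APPEND 10: p_4 = 10·640121 + 21309 = 6422519, q_4 = 10·18805 + 626 = 188676 → 6422519/188676
APPEND 35: p_5 = 35·6422519 + 640121 = 225428286, q_5 = 35·188676 + 18805 = 6622465 → 225428286/6622465
APPEND 16: p_6 = 16·225428286 + 6422519 = 3613275095, q_6 = 16·6622465 + 188676 = 106148116 → 3613275095/106148116
APPEND 46: p_7 = 46·3613275095 + 225428286 = 166436082656, q_7 = 46·106148116 + 6622465 = 4889435801 → 166436082656/4889435801
APPEND 43: p_8 = 43·166436082656 + 3613275095 = 7160364829303, q_8 = 43·4889435801 + 106148116 = 210351887559 → 7160364829303/210351887559
APPEND 50: p_9 = 50·7160364829303 + 166436082656 = 358184677547806, q_9 = 50·210351887559 + 4889435801 = 10522483813751 → 358184677547806/10522483813751
APPEND 22: p_10 = 22·358184677547806 + 7160364829303 = 7887223270881035, q_10 = 22·10522483813751 + 210351887559 = 231704995790081 → 7887223270881035/231704995790081
APPEND 6: p_11 = 6·7887223270881035 + 358184677547806 = 47681524302834016, q_11 = 6·231704995790081 + 10522483813751 = 1400752458554237 → 47681524302834016/1400752458554237
APPEND 20: p_12 = 20·47681524302834016 + 7887223270881035 = 961517709327561355, q_12 = 20·1400752458554237 + 231704995790081 = 28246754166874821 → 961517709327561355/28246754166874821

34/1
21309/626
6422519/188676
225428286/6622465
3613275095/106148116
166436082656/4889435801
961517709327561355/28246754166874821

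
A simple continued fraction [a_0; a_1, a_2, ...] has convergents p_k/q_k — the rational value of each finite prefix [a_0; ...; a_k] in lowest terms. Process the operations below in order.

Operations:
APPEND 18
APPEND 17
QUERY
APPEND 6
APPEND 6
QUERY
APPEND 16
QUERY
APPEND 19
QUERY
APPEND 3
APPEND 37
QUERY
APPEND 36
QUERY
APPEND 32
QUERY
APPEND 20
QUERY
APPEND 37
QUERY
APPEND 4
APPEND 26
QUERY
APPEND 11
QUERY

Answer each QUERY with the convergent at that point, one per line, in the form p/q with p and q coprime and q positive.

307/17
11467/635
185332/10263
3532775/195632
402528084/22290515
14501794681/803055699
464459957876/25720072883
9303700952201/515204513359
344701395189313/19088287067166
36435542719635091/2017665459399764
402179079197695454/22271188406179427

APPEND 18: p_0 = 18·1 + 0 = 18, q_0 = 18·0 + 1 = 1 → 18/1
APPEND 17: p_1 = 17·18 + 1 = 307, q_1 = 17·1 + 0 = 17 → 307/17
APPEND 6: p_2 = 6·307 + 18 = 1860, q_2 = 6·17 + 1 = 103 → 1860/103
APPEND 6: p_3 = 6·1860 + 307 = 11467, q_3 = 6·103 + 17 = 635 → 11467/635
APPEND 16: p_4 = 16·11467 + 1860 = 185332, q_4 = 16·635 + 103 = 10263 → 185332/10263
APPEND 19: p_5 = 19·185332 + 11467 = 3532775, q_5 = 19·10263 + 635 = 195632 → 3532775/195632
APPEND 3: p_6 = 3·3532775 + 185332 = 10783657, q_6 = 3·195632 + 10263 = 597159 → 10783657/597159
APPEND 37: p_7 = 37·10783657 + 3532775 = 402528084, q_7 = 37·597159 + 195632 = 22290515 → 402528084/22290515
APPEND 36: p_8 = 36·402528084 + 10783657 = 14501794681, q_8 = 36·22290515 + 597159 = 803055699 → 14501794681/803055699
APPEND 32: p_9 = 32·14501794681 + 402528084 = 464459957876, q_9 = 32·803055699 + 22290515 = 25720072883 → 464459957876/25720072883
APPEND 20: p_10 = 20·464459957876 + 14501794681 = 9303700952201, q_10 = 20·25720072883 + 803055699 = 515204513359 → 9303700952201/515204513359
APPEND 37: p_11 = 37·9303700952201 + 464459957876 = 344701395189313, q_11 = 37·515204513359 + 25720072883 = 19088287067166 → 344701395189313/19088287067166
APPEND 4: p_12 = 4·344701395189313 + 9303700952201 = 1388109281709453, q_12 = 4·19088287067166 + 515204513359 = 76868352782023 → 1388109281709453/76868352782023
APPEND 26: p_13 = 26·1388109281709453 + 344701395189313 = 36435542719635091, q_13 = 26·76868352782023 + 19088287067166 = 2017665459399764 → 36435542719635091/2017665459399764
APPEND 11: p_14 = 11·36435542719635091 + 1388109281709453 = 402179079197695454, q_14 = 11·2017665459399764 + 76868352782023 = 22271188406179427 → 402179079197695454/22271188406179427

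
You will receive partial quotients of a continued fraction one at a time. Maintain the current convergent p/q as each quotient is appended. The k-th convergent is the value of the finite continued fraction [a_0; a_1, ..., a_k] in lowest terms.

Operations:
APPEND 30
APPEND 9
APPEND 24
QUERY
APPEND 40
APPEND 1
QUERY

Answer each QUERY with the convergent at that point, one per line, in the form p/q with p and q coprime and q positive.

APPEND 30: p_0 = 30·1 + 0 = 30, q_0 = 30·0 + 1 = 1 → 30/1
APPEND 9: p_1 = 9·30 + 1 = 271, q_1 = 9·1 + 0 = 9 → 271/9
APPEND 24: p_2 = 24·271 + 30 = 6534, q_2 = 24·9 + 1 = 217 → 6534/217
APPEND 40: p_3 = 40·6534 + 271 = 261631, q_3 = 40·217 + 9 = 8689 → 261631/8689
APPEND 1: p_4 = 1·261631 + 6534 = 268165, q_4 = 1·8689 + 217 = 8906 → 268165/8906

6534/217
268165/8906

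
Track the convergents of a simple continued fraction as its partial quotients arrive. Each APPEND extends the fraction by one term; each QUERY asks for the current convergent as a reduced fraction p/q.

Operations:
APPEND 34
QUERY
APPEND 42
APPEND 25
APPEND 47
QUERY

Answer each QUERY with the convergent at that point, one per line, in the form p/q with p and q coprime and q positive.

APPEND 34: p_0 = 34·1 + 0 = 34, q_0 = 34·0 + 1 = 1 → 34/1
APPEND 42: p_1 = 42·34 + 1 = 1429, q_1 = 42·1 + 0 = 42 → 1429/42
APPEND 25: p_2 = 25·1429 + 34 = 35759, q_2 = 25·42 + 1 = 1051 → 35759/1051
APPEND 47: p_3 = 47·35759 + 1429 = 1682102, q_3 = 47·1051 + 42 = 49439 → 1682102/49439

34/1
1682102/49439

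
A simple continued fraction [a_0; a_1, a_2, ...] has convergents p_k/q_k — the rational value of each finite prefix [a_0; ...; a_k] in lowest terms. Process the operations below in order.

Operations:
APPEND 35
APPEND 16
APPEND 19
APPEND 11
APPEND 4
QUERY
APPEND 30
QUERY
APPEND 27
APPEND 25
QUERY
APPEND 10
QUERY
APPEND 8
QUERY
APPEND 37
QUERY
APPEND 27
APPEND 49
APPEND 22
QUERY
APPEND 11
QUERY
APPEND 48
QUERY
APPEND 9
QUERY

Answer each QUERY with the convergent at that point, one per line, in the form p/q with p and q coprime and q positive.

483474/13789
14622415/417041
9896839390/282264441
99363682579/2833918306
804806300022/22953610889
29877196783393/852117521199
871938058217546653/24868253276706076
9630915484442926593/274680114368767873
463155881311478023117/13209513742977563980
4178033847287745134646/119160303801166843693

APPEND 35: p_0 = 35·1 + 0 = 35, q_0 = 35·0 + 1 = 1 → 35/1
APPEND 16: p_1 = 16·35 + 1 = 561, q_1 = 16·1 + 0 = 16 → 561/16
APPEND 19: p_2 = 19·561 + 35 = 10694, q_2 = 19·16 + 1 = 305 → 10694/305
APPEND 11: p_3 = 11·10694 + 561 = 118195, q_3 = 11·305 + 16 = 3371 → 118195/3371
APPEND 4: p_4 = 4·118195 + 10694 = 483474, q_4 = 4·3371 + 305 = 13789 → 483474/13789
APPEND 30: p_5 = 30·483474 + 118195 = 14622415, q_5 = 30·13789 + 3371 = 417041 → 14622415/417041
APPEND 27: p_6 = 27·14622415 + 483474 = 395288679, q_6 = 27·417041 + 13789 = 11273896 → 395288679/11273896
APPEND 25: p_7 = 25·395288679 + 14622415 = 9896839390, q_7 = 25·11273896 + 417041 = 282264441 → 9896839390/282264441
APPEND 10: p_8 = 10·9896839390 + 395288679 = 99363682579, q_8 = 10·282264441 + 11273896 = 2833918306 → 99363682579/2833918306
APPEND 8: p_9 = 8·99363682579 + 9896839390 = 804806300022, q_9 = 8·2833918306 + 282264441 = 22953610889 → 804806300022/22953610889
APPEND 37: p_10 = 37·804806300022 + 99363682579 = 29877196783393, q_10 = 37·22953610889 + 2833918306 = 852117521199 → 29877196783393/852117521199
APPEND 27: p_11 = 27·29877196783393 + 804806300022 = 807489119451633, q_11 = 27·852117521199 + 22953610889 = 23030126683262 → 807489119451633/23030126683262
APPEND 49: p_12 = 49·807489119451633 + 29877196783393 = 39596844049913410, q_12 = 49·23030126683262 + 852117521199 = 1129328325001037 → 39596844049913410/1129328325001037
APPEND 22: p_13 = 22·39596844049913410 + 807489119451633 = 871938058217546653, q_13 = 22·1129328325001037 + 23030126683262 = 24868253276706076 → 871938058217546653/24868253276706076
APPEND 11: p_14 = 11·871938058217546653 + 39596844049913410 = 9630915484442926593, q_14 = 11·24868253276706076 + 1129328325001037 = 274680114368767873 → 9630915484442926593/274680114368767873
APPEND 48: p_15 = 48·9630915484442926593 + 871938058217546653 = 463155881311478023117, q_15 = 48·274680114368767873 + 24868253276706076 = 13209513742977563980 → 463155881311478023117/13209513742977563980
APPEND 9: p_16 = 9·463155881311478023117 + 9630915484442926593 = 4178033847287745134646, q_16 = 9·13209513742977563980 + 274680114368767873 = 119160303801166843693 → 4178033847287745134646/119160303801166843693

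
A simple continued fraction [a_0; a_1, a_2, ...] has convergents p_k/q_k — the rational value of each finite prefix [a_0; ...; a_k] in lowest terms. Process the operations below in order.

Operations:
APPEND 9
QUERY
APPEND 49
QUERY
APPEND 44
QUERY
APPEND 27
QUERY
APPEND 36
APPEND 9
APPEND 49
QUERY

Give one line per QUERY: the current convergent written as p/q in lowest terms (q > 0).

APPEND 9: p_0 = 9·1 + 0 = 9, q_0 = 9·0 + 1 = 1 → 9/1
APPEND 49: p_1 = 49·9 + 1 = 442, q_1 = 49·1 + 0 = 49 → 442/49
APPEND 44: p_2 = 44·442 + 9 = 19457, q_2 = 44·49 + 1 = 2157 → 19457/2157
APPEND 27: p_3 = 27·19457 + 442 = 525781, q_3 = 27·2157 + 49 = 58288 → 525781/58288
APPEND 36: p_4 = 36·525781 + 19457 = 18947573, q_4 = 36·58288 + 2157 = 2100525 → 18947573/2100525
APPEND 9: p_5 = 9·18947573 + 525781 = 171053938, q_5 = 9·2100525 + 58288 = 18963013 → 171053938/18963013
APPEND 49: p_6 = 49·171053938 + 18947573 = 8400590535, q_6 = 49·18963013 + 2100525 = 931288162 → 8400590535/931288162

9/1
442/49
19457/2157
525781/58288
8400590535/931288162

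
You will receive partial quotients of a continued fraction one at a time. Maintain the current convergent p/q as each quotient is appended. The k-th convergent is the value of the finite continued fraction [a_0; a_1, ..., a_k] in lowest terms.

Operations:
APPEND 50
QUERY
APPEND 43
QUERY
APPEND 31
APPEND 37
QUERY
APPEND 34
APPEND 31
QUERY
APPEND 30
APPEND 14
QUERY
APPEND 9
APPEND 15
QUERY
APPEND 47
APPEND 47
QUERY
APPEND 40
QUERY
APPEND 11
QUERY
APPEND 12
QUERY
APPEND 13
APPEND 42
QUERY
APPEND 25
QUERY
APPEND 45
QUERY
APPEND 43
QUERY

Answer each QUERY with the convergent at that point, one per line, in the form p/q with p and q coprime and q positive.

50/1
2151/43
2471198/49401
2609182551/52159409
1099643078453/21982644741
150726852129503/3013136633346
333575175127894920/6668404242192289
13350101142313153511/266877986519724729
147184687740572583541/2942326255959164308
1779566354029184156003/35574793058029696425
979604552539067781842363/19582989505492528845411
24513395360766814512670655/490040152273323566353108
1104082395787045720852021838/22071389841805053014735271
47500056414203732811149609689/949559803349890603199969761

APPEND 50: p_0 = 50·1 + 0 = 50, q_0 = 50·0 + 1 = 1 → 50/1
APPEND 43: p_1 = 43·50 + 1 = 2151, q_1 = 43·1 + 0 = 43 → 2151/43
APPEND 31: p_2 = 31·2151 + 50 = 66731, q_2 = 31·43 + 1 = 1334 → 66731/1334
APPEND 37: p_3 = 37·66731 + 2151 = 2471198, q_3 = 37·1334 + 43 = 49401 → 2471198/49401
APPEND 34: p_4 = 34·2471198 + 66731 = 84087463, q_4 = 34·49401 + 1334 = 1680968 → 84087463/1680968
APPEND 31: p_5 = 31·84087463 + 2471198 = 2609182551, q_5 = 31·1680968 + 49401 = 52159409 → 2609182551/52159409
APPEND 30: p_6 = 30·2609182551 + 84087463 = 78359563993, q_6 = 30·52159409 + 1680968 = 1566463238 → 78359563993/1566463238
APPEND 14: p_7 = 14·78359563993 + 2609182551 = 1099643078453, q_7 = 14·1566463238 + 52159409 = 21982644741 → 1099643078453/21982644741
APPEND 9: p_8 = 9·1099643078453 + 78359563993 = 9975147270070, q_8 = 9·21982644741 + 1566463238 = 199410265907 → 9975147270070/199410265907
APPEND 15: p_9 = 15·9975147270070 + 1099643078453 = 150726852129503, q_9 = 15·199410265907 + 21982644741 = 3013136633346 → 150726852129503/3013136633346
APPEND 47: p_10 = 47·150726852129503 + 9975147270070 = 7094137197356711, q_10 = 47·3013136633346 + 199410265907 = 141816832033169 → 7094137197356711/141816832033169
APPEND 47: p_11 = 47·7094137197356711 + 150726852129503 = 333575175127894920, q_11 = 47·141816832033169 + 3013136633346 = 6668404242192289 → 333575175127894920/6668404242192289
APPEND 40: p_12 = 40·333575175127894920 + 7094137197356711 = 13350101142313153511, q_12 = 40·6668404242192289 + 141816832033169 = 266877986519724729 → 13350101142313153511/266877986519724729
APPEND 11: p_13 = 11·13350101142313153511 + 333575175127894920 = 147184687740572583541, q_13 = 11·266877986519724729 + 6668404242192289 = 2942326255959164308 → 147184687740572583541/2942326255959164308
APPEND 12: p_14 = 12·147184687740572583541 + 13350101142313153511 = 1779566354029184156003, q_14 = 12·2942326255959164308 + 266877986519724729 = 35574793058029696425 → 1779566354029184156003/35574793058029696425
APPEND 13: p_15 = 13·1779566354029184156003 + 147184687740572583541 = 23281547290119966611580, q_15 = 13·35574793058029696425 + 2942326255959164308 = 465414636010345217833 → 23281547290119966611580/465414636010345217833
APPEND 42: p_16 = 42·23281547290119966611580 + 1779566354029184156003 = 979604552539067781842363, q_16 = 42·465414636010345217833 + 35574793058029696425 = 19582989505492528845411 → 979604552539067781842363/19582989505492528845411
APPEND 25: p_17 = 25·979604552539067781842363 + 23281547290119966611580 = 24513395360766814512670655, q_17 = 25·19582989505492528845411 + 465414636010345217833 = 490040152273323566353108 → 24513395360766814512670655/490040152273323566353108
APPEND 45: p_18 = 45·24513395360766814512670655 + 979604552539067781842363 = 1104082395787045720852021838, q_18 = 45·490040152273323566353108 + 19582989505492528845411 = 22071389841805053014735271 → 1104082395787045720852021838/22071389841805053014735271
APPEND 43: p_19 = 43·1104082395787045720852021838 + 24513395360766814512670655 = 47500056414203732811149609689, q_19 = 43·22071389841805053014735271 + 490040152273323566353108 = 949559803349890603199969761 → 47500056414203732811149609689/949559803349890603199969761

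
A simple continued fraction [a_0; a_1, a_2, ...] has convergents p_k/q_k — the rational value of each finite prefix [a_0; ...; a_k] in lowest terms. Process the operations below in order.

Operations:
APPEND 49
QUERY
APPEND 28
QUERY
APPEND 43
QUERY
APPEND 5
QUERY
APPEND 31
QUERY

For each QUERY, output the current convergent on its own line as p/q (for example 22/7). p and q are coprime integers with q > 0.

49/1
1373/28
59088/1205
296813/6053
9260291/188848

APPEND 49: p_0 = 49·1 + 0 = 49, q_0 = 49·0 + 1 = 1 → 49/1
APPEND 28: p_1 = 28·49 + 1 = 1373, q_1 = 28·1 + 0 = 28 → 1373/28
APPEND 43: p_2 = 43·1373 + 49 = 59088, q_2 = 43·28 + 1 = 1205 → 59088/1205
APPEND 5: p_3 = 5·59088 + 1373 = 296813, q_3 = 5·1205 + 28 = 6053 → 296813/6053
APPEND 31: p_4 = 31·296813 + 59088 = 9260291, q_4 = 31·6053 + 1205 = 188848 → 9260291/188848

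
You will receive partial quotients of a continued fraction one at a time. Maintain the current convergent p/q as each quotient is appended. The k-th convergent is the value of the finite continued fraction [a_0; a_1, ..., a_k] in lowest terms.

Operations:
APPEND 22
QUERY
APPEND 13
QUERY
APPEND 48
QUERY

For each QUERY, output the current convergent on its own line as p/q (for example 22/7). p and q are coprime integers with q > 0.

22/1
287/13
13798/625

APPEND 22: p_0 = 22·1 + 0 = 22, q_0 = 22·0 + 1 = 1 → 22/1
APPEND 13: p_1 = 13·22 + 1 = 287, q_1 = 13·1 + 0 = 13 → 287/13
APPEND 48: p_2 = 48·287 + 22 = 13798, q_2 = 48·13 + 1 = 625 → 13798/625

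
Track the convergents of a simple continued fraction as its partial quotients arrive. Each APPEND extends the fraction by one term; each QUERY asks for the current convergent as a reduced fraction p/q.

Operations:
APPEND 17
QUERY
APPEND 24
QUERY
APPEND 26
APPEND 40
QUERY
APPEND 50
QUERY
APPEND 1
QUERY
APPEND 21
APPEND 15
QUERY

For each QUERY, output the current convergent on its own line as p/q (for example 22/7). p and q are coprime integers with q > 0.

APPEND 17: p_0 = 17·1 + 0 = 17, q_0 = 17·0 + 1 = 1 → 17/1
APPEND 24: p_1 = 24·17 + 1 = 409, q_1 = 24·1 + 0 = 24 → 409/24
APPEND 26: p_2 = 26·409 + 17 = 10651, q_2 = 26·24 + 1 = 625 → 10651/625
APPEND 40: p_3 = 40·10651 + 409 = 426449, q_3 = 40·625 + 24 = 25024 → 426449/25024
APPEND 50: p_4 = 50·426449 + 10651 = 21333101, q_4 = 50·25024 + 625 = 1251825 → 21333101/1251825
APPEND 1: p_5 = 1·21333101 + 426449 = 21759550, q_5 = 1·1251825 + 25024 = 1276849 → 21759550/1276849
APPEND 21: p_6 = 21·21759550 + 21333101 = 478283651, q_6 = 21·1276849 + 1251825 = 28065654 → 478283651/28065654
APPEND 15: p_7 = 15·478283651 + 21759550 = 7196014315, q_7 = 15·28065654 + 1276849 = 422261659 → 7196014315/422261659

17/1
409/24
426449/25024
21333101/1251825
21759550/1276849
7196014315/422261659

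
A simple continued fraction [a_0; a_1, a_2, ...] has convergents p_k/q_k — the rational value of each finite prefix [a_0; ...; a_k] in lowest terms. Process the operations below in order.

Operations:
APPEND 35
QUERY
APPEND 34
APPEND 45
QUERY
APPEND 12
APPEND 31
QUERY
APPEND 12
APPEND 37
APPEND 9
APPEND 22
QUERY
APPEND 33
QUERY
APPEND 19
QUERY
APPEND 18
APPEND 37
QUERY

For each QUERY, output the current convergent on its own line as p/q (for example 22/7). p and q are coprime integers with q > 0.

35/1
53630/1531
20040911/572117
1784775160244/50950788133
58978299974373/1683680349982
1122372474673331/32040877437791
750804637706163578/21433561423955931

APPEND 35: p_0 = 35·1 + 0 = 35, q_0 = 35·0 + 1 = 1 → 35/1
APPEND 34: p_1 = 34·35 + 1 = 1191, q_1 = 34·1 + 0 = 34 → 1191/34
APPEND 45: p_2 = 45·1191 + 35 = 53630, q_2 = 45·34 + 1 = 1531 → 53630/1531
APPEND 12: p_3 = 12·53630 + 1191 = 644751, q_3 = 12·1531 + 34 = 18406 → 644751/18406
APPEND 31: p_4 = 31·644751 + 53630 = 20040911, q_4 = 31·18406 + 1531 = 572117 → 20040911/572117
APPEND 12: p_5 = 12·20040911 + 644751 = 241135683, q_5 = 12·572117 + 18406 = 6883810 → 241135683/6883810
APPEND 37: p_6 = 37·241135683 + 20040911 = 8942061182, q_6 = 37·6883810 + 572117 = 255273087 → 8942061182/255273087
APPEND 9: p_7 = 9·8942061182 + 241135683 = 80719686321, q_7 = 9·255273087 + 6883810 = 2304341593 → 80719686321/2304341593
APPEND 22: p_8 = 22·80719686321 + 8942061182 = 1784775160244, q_8 = 22·2304341593 + 255273087 = 50950788133 → 1784775160244/50950788133
APPEND 33: p_9 = 33·1784775160244 + 80719686321 = 58978299974373, q_9 = 33·50950788133 + 2304341593 = 1683680349982 → 58978299974373/1683680349982
APPEND 19: p_10 = 19·58978299974373 + 1784775160244 = 1122372474673331, q_10 = 19·1683680349982 + 50950788133 = 32040877437791 → 1122372474673331/32040877437791
APPEND 18: p_11 = 18·1122372474673331 + 58978299974373 = 20261682844094331, q_11 = 18·32040877437791 + 1683680349982 = 578419474230220 → 20261682844094331/578419474230220
APPEND 37: p_12 = 37·20261682844094331 + 1122372474673331 = 750804637706163578, q_12 = 37·578419474230220 + 32040877437791 = 21433561423955931 → 750804637706163578/21433561423955931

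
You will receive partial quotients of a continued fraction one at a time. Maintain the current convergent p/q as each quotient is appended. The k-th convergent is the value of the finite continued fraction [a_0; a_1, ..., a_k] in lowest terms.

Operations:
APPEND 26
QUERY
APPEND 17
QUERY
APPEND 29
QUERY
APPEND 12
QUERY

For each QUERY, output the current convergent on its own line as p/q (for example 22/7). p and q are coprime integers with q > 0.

26/1
443/17
12873/494
154919/5945

APPEND 26: p_0 = 26·1 + 0 = 26, q_0 = 26·0 + 1 = 1 → 26/1
APPEND 17: p_1 = 17·26 + 1 = 443, q_1 = 17·1 + 0 = 17 → 443/17
APPEND 29: p_2 = 29·443 + 26 = 12873, q_2 = 29·17 + 1 = 494 → 12873/494
APPEND 12: p_3 = 12·12873 + 443 = 154919, q_3 = 12·494 + 17 = 5945 → 154919/5945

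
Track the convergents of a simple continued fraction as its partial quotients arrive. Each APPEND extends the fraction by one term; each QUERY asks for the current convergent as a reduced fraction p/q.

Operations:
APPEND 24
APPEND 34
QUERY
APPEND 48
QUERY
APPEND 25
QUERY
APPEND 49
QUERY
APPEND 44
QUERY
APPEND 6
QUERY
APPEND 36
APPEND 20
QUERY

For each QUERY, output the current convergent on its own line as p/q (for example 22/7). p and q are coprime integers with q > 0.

APPEND 24: p_0 = 24·1 + 0 = 24, q_0 = 24·0 + 1 = 1 → 24/1
APPEND 34: p_1 = 34·24 + 1 = 817, q_1 = 34·1 + 0 = 34 → 817/34
APPEND 48: p_2 = 48·817 + 24 = 39240, q_2 = 48·34 + 1 = 1633 → 39240/1633
APPEND 25: p_3 = 25·39240 + 817 = 981817, q_3 = 25·1633 + 34 = 40859 → 981817/40859
APPEND 49: p_4 = 49·981817 + 39240 = 48148273, q_4 = 49·40859 + 1633 = 2003724 → 48148273/2003724
APPEND 44: p_5 = 44·48148273 + 981817 = 2119505829, q_5 = 44·2003724 + 40859 = 88204715 → 2119505829/88204715
APPEND 6: p_6 = 6·2119505829 + 48148273 = 12765183247, q_6 = 6·88204715 + 2003724 = 531232014 → 12765183247/531232014
APPEND 36: p_7 = 36·12765183247 + 2119505829 = 461666102721, q_7 = 36·531232014 + 88204715 = 19212557219 → 461666102721/19212557219
APPEND 20: p_8 = 20·461666102721 + 12765183247 = 9246087237667, q_8 = 20·19212557219 + 531232014 = 384782376394 → 9246087237667/384782376394

817/34
39240/1633
981817/40859
48148273/2003724
2119505829/88204715
12765183247/531232014
9246087237667/384782376394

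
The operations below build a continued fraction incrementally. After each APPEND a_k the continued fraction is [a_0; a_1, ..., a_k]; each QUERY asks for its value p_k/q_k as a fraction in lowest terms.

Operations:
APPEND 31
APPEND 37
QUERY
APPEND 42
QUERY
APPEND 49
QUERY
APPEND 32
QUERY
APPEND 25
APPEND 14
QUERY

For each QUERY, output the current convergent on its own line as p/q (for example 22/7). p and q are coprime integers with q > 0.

1148/37
48247/1555
2365251/76232
75736279/2440979
26616547443/857850877

APPEND 31: p_0 = 31·1 + 0 = 31, q_0 = 31·0 + 1 = 1 → 31/1
APPEND 37: p_1 = 37·31 + 1 = 1148, q_1 = 37·1 + 0 = 37 → 1148/37
APPEND 42: p_2 = 42·1148 + 31 = 48247, q_2 = 42·37 + 1 = 1555 → 48247/1555
APPEND 49: p_3 = 49·48247 + 1148 = 2365251, q_3 = 49·1555 + 37 = 76232 → 2365251/76232
APPEND 32: p_4 = 32·2365251 + 48247 = 75736279, q_4 = 32·76232 + 1555 = 2440979 → 75736279/2440979
APPEND 25: p_5 = 25·75736279 + 2365251 = 1895772226, q_5 = 25·2440979 + 76232 = 61100707 → 1895772226/61100707
APPEND 14: p_6 = 14·1895772226 + 75736279 = 26616547443, q_6 = 14·61100707 + 2440979 = 857850877 → 26616547443/857850877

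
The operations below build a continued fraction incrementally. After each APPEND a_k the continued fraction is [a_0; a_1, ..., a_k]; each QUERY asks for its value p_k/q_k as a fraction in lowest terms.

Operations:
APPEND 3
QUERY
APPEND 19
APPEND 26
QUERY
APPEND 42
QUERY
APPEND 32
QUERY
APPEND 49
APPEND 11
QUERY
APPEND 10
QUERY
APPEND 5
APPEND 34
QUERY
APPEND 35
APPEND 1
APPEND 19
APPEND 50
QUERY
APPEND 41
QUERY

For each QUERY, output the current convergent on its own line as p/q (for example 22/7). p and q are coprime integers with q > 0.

APPEND 3: p_0 = 3·1 + 0 = 3, q_0 = 3·0 + 1 = 1 → 3/1
APPEND 19: p_1 = 19·3 + 1 = 58, q_1 = 19·1 + 0 = 19 → 58/19
APPEND 26: p_2 = 26·58 + 3 = 1511, q_2 = 26·19 + 1 = 495 → 1511/495
APPEND 42: p_3 = 42·1511 + 58 = 63520, q_3 = 42·495 + 19 = 20809 → 63520/20809
APPEND 32: p_4 = 32·63520 + 1511 = 2034151, q_4 = 32·20809 + 495 = 666383 → 2034151/666383
APPEND 49: p_5 = 49·2034151 + 63520 = 99736919, q_5 = 49·666383 + 20809 = 32673576 → 99736919/32673576
APPEND 11: p_6 = 11·99736919 + 2034151 = 1099140260, q_6 = 11·32673576 + 666383 = 360075719 → 1099140260/360075719
APPEND 10: p_7 = 10·1099140260 + 99736919 = 11091139519, q_7 = 10·360075719 + 32673576 = 3633430766 → 11091139519/3633430766
APPEND 5: p_8 = 5·11091139519 + 1099140260 = 56554837855, q_8 = 5·3633430766 + 360075719 = 18527229549 → 56554837855/18527229549
APPEND 34: p_9 = 34·56554837855 + 11091139519 = 1933955626589, q_9 = 34·18527229549 + 3633430766 = 633559235432 → 1933955626589/633559235432
APPEND 35: p_10 = 35·1933955626589 + 56554837855 = 67745001768470, q_10 = 35·633559235432 + 18527229549 = 22193100469669 → 67745001768470/22193100469669
APPEND 1: p_11 = 1·67745001768470 + 1933955626589 = 69678957395059, q_11 = 1·22193100469669 + 633559235432 = 22826659705101 → 69678957395059/22826659705101
APPEND 19: p_12 = 19·69678957395059 + 67745001768470 = 1391645192274591, q_12 = 19·22826659705101 + 22193100469669 = 455899634866588 → 1391645192274591/455899634866588
APPEND 50: p_13 = 50·1391645192274591 + 69678957395059 = 69651938571124609, q_13 = 50·455899634866588 + 22826659705101 = 22817808403034501 → 69651938571124609/22817808403034501
APPEND 41: p_14 = 41·69651938571124609 + 1391645192274591 = 2857121126608383560, q_14 = 41·22817808403034501 + 455899634866588 = 935986044159281129 → 2857121126608383560/935986044159281129

3/1
1511/495
63520/20809
2034151/666383
1099140260/360075719
11091139519/3633430766
1933955626589/633559235432
69651938571124609/22817808403034501
2857121126608383560/935986044159281129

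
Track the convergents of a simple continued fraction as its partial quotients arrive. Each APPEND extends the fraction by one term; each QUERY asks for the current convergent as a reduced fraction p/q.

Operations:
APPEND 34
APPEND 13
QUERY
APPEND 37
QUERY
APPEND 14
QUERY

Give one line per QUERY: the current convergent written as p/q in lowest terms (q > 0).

APPEND 34: p_0 = 34·1 + 0 = 34, q_0 = 34·0 + 1 = 1 → 34/1
APPEND 13: p_1 = 13·34 + 1 = 443, q_1 = 13·1 + 0 = 13 → 443/13
APPEND 37: p_2 = 37·443 + 34 = 16425, q_2 = 37·13 + 1 = 482 → 16425/482
APPEND 14: p_3 = 14·16425 + 443 = 230393, q_3 = 14·482 + 13 = 6761 → 230393/6761

443/13
16425/482
230393/6761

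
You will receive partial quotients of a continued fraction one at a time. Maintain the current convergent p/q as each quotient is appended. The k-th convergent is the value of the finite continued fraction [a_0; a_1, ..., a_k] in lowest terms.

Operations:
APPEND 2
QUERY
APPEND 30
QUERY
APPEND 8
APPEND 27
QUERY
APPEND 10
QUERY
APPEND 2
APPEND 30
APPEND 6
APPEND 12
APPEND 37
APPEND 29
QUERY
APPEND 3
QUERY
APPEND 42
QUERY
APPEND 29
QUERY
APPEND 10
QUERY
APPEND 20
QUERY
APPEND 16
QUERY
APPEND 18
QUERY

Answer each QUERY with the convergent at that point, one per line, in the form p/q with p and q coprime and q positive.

2/1
61/30
13291/6537
133400/65611
674352886327/331671418459
2046290603386/1006440575499
86618558228539/42602175589417
2513984479231017/1236469532668592
25226463350538709/12407297502275337
507043251490005197/249382419578175332
8137918487190621861/4002526010753080649
146989576020921198695/72294850613133627014

APPEND 2: p_0 = 2·1 + 0 = 2, q_0 = 2·0 + 1 = 1 → 2/1
APPEND 30: p_1 = 30·2 + 1 = 61, q_1 = 30·1 + 0 = 30 → 61/30
APPEND 8: p_2 = 8·61 + 2 = 490, q_2 = 8·30 + 1 = 241 → 490/241
APPEND 27: p_3 = 27·490 + 61 = 13291, q_3 = 27·241 + 30 = 6537 → 13291/6537
APPEND 10: p_4 = 10·13291 + 490 = 133400, q_4 = 10·6537 + 241 = 65611 → 133400/65611
APPEND 2: p_5 = 2·133400 + 13291 = 280091, q_5 = 2·65611 + 6537 = 137759 → 280091/137759
APPEND 30: p_6 = 30·280091 + 133400 = 8536130, q_6 = 30·137759 + 65611 = 4198381 → 8536130/4198381
APPEND 6: p_7 = 6·8536130 + 280091 = 51496871, q_7 = 6·4198381 + 137759 = 25328045 → 51496871/25328045
APPEND 12: p_8 = 12·51496871 + 8536130 = 626498582, q_8 = 12·25328045 + 4198381 = 308134921 → 626498582/308134921
APPEND 37: p_9 = 37·626498582 + 51496871 = 23231944405, q_9 = 37·308134921 + 25328045 = 11426320122 → 23231944405/11426320122
APPEND 29: p_10 = 29·23231944405 + 626498582 = 674352886327, q_10 = 29·11426320122 + 308134921 = 331671418459 → 674352886327/331671418459
APPEND 3: p_11 = 3·674352886327 + 23231944405 = 2046290603386, q_11 = 3·331671418459 + 11426320122 = 1006440575499 → 2046290603386/1006440575499
APPEND 42: p_12 = 42·2046290603386 + 674352886327 = 86618558228539, q_12 = 42·1006440575499 + 331671418459 = 42602175589417 → 86618558228539/42602175589417
APPEND 29: p_13 = 29·86618558228539 + 2046290603386 = 2513984479231017, q_13 = 29·42602175589417 + 1006440575499 = 1236469532668592 → 2513984479231017/1236469532668592
APPEND 10: p_14 = 10·2513984479231017 + 86618558228539 = 25226463350538709, q_14 = 10·1236469532668592 + 42602175589417 = 12407297502275337 → 25226463350538709/12407297502275337
APPEND 20: p_15 = 20·25226463350538709 + 2513984479231017 = 507043251490005197, q_15 = 20·12407297502275337 + 1236469532668592 = 249382419578175332 → 507043251490005197/249382419578175332
APPEND 16: p_16 = 16·507043251490005197 + 25226463350538709 = 8137918487190621861, q_16 = 16·249382419578175332 + 12407297502275337 = 4002526010753080649 → 8137918487190621861/4002526010753080649
APPEND 18: p_17 = 18·8137918487190621861 + 507043251490005197 = 146989576020921198695, q_17 = 18·4002526010753080649 + 249382419578175332 = 72294850613133627014 → 146989576020921198695/72294850613133627014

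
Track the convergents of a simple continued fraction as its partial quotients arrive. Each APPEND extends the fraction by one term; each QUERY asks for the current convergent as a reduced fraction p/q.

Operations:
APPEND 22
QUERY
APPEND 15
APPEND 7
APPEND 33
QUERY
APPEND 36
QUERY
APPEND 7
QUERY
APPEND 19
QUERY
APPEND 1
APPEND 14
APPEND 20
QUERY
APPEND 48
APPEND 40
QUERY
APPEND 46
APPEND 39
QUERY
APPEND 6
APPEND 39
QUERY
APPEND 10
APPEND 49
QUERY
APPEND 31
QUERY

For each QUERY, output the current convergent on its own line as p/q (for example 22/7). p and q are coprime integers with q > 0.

APPEND 22: p_0 = 22·1 + 0 = 22, q_0 = 22·0 + 1 = 1 → 22/1
APPEND 15: p_1 = 15·22 + 1 = 331, q_1 = 15·1 + 0 = 15 → 331/15
APPEND 7: p_2 = 7·331 + 22 = 2339, q_2 = 7·15 + 1 = 106 → 2339/106
APPEND 33: p_3 = 33·2339 + 331 = 77518, q_3 = 33·106 + 15 = 3513 → 77518/3513
APPEND 36: p_4 = 36·77518 + 2339 = 2792987, q_4 = 36·3513 + 106 = 126574 → 2792987/126574
APPEND 7: p_5 = 7·2792987 + 77518 = 19628427, q_5 = 7·126574 + 3513 = 889531 → 19628427/889531
APPEND 19: p_6 = 19·19628427 + 2792987 = 375733100, q_6 = 19·889531 + 126574 = 17027663 → 375733100/17027663
APPEND 1: p_7 = 1·375733100 + 19628427 = 395361527, q_7 = 1·17027663 + 889531 = 17917194 → 395361527/17917194
APPEND 14: p_8 = 14·395361527 + 375733100 = 5910794478, q_8 = 14·17917194 + 17027663 = 267868379 → 5910794478/267868379
APPEND 20: p_9 = 20·5910794478 + 395361527 = 118611251087, q_9 = 20·267868379 + 17917194 = 5375284774 → 118611251087/5375284774
APPEND 48: p_10 = 48·118611251087 + 5910794478 = 5699250846654, q_10 = 48·5375284774 + 267868379 = 258281537531 → 5699250846654/258281537531
APPEND 40: p_11 = 40·5699250846654 + 118611251087 = 228088645117247, q_11 = 40·258281537531 + 5375284774 = 10336636786014 → 228088645117247/10336636786014
APPEND 46: p_12 = 46·228088645117247 + 5699250846654 = 10497776926240016, q_12 = 46·10336636786014 + 258281537531 = 475743573694175 → 10497776926240016/475743573694175
APPEND 39: p_13 = 39·10497776926240016 + 228088645117247 = 409641388768477871, q_13 = 39·475743573694175 + 10336636786014 = 18564336010858839 → 409641388768477871/18564336010858839
APPEND 6: p_14 = 6·409641388768477871 + 10497776926240016 = 2468346109537107242, q_14 = 6·18564336010858839 + 475743573694175 = 111861759638847209 → 2468346109537107242/111861759638847209
APPEND 39: p_15 = 39·2468346109537107242 + 409641388768477871 = 96675139660715660309, q_15 = 39·111861759638847209 + 18564336010858839 = 4381172961925899990 → 96675139660715660309/4381172961925899990
APPEND 10: p_16 = 10·96675139660715660309 + 2468346109537107242 = 969219742716693710332, q_16 = 10·4381172961925899990 + 111861759638847209 = 43923591378897847109 → 969219742716693710332/43923591378897847109
APPEND 49: p_17 = 49·969219742716693710332 + 96675139660715660309 = 47588442532778707466577, q_17 = 49·43923591378897847109 + 4381172961925899990 = 2156637150527920408331 → 47588442532778707466577/2156637150527920408331
APPEND 31: p_18 = 31·47588442532778707466577 + 969219742716693710332 = 1476210938258856625174219, q_18 = 31·2156637150527920408331 + 43923591378897847109 = 66899675257744430505370 → 1476210938258856625174219/66899675257744430505370

22/1
77518/3513
2792987/126574
19628427/889531
375733100/17027663
118611251087/5375284774
228088645117247/10336636786014
409641388768477871/18564336010858839
96675139660715660309/4381172961925899990
47588442532778707466577/2156637150527920408331
1476210938258856625174219/66899675257744430505370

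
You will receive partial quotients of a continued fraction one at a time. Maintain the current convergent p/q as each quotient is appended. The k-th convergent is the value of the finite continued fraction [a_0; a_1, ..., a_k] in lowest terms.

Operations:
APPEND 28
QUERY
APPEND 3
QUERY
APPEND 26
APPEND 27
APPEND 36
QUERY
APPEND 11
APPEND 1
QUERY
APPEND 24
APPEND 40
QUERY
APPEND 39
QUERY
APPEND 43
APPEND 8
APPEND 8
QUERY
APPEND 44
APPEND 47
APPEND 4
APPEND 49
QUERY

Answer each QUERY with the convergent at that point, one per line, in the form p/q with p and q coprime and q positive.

APPEND 28: p_0 = 28·1 + 0 = 28, q_0 = 28·0 + 1 = 1 → 28/1
APPEND 3: p_1 = 3·28 + 1 = 85, q_1 = 3·1 + 0 = 3 → 85/3
APPEND 26: p_2 = 26·85 + 28 = 2238, q_2 = 26·3 + 1 = 79 → 2238/79
APPEND 27: p_3 = 27·2238 + 85 = 60511, q_3 = 27·79 + 3 = 2136 → 60511/2136
APPEND 36: p_4 = 36·60511 + 2238 = 2180634, q_4 = 36·2136 + 79 = 76975 → 2180634/76975
APPEND 11: p_5 = 11·2180634 + 60511 = 24047485, q_5 = 11·76975 + 2136 = 848861 → 24047485/848861
APPEND 1: p_6 = 1·24047485 + 2180634 = 26228119, q_6 = 1·848861 + 76975 = 925836 → 26228119/925836
APPEND 24: p_7 = 24·26228119 + 24047485 = 653522341, q_7 = 24·925836 + 848861 = 23068925 → 653522341/23068925
APPEND 40: p_8 = 40·653522341 + 26228119 = 26167121759, q_8 = 40·23068925 + 925836 = 923682836 → 26167121759/923682836
APPEND 39: p_9 = 39·26167121759 + 653522341 = 1021171270942, q_9 = 39·923682836 + 23068925 = 36046699529 → 1021171270942/36046699529
APPEND 43: p_10 = 43·1021171270942 + 26167121759 = 43936531772265, q_10 = 43·36046699529 + 923682836 = 1550931762583 → 43936531772265/1550931762583
APPEND 8: p_11 = 8·43936531772265 + 1021171270942 = 352513425449062, q_11 = 8·1550931762583 + 36046699529 = 12443500800193 → 352513425449062/12443500800193
APPEND 8: p_12 = 8·352513425449062 + 43936531772265 = 2864043935364761, q_12 = 8·12443500800193 + 1550931762583 = 101098938164127 → 2864043935364761/101098938164127
APPEND 44: p_13 = 44·2864043935364761 + 352513425449062 = 126370446581498546, q_13 = 44·101098938164127 + 12443500800193 = 4460796780021781 → 126370446581498546/4460796780021781
APPEND 47: p_14 = 47·126370446581498546 + 2864043935364761 = 5942275033265796423, q_14 = 47·4460796780021781 + 101098938164127 = 209758547599187834 → 5942275033265796423/209758547599187834
APPEND 4: p_15 = 4·5942275033265796423 + 126370446581498546 = 23895470579644684238, q_15 = 4·209758547599187834 + 4460796780021781 = 843494987176773117 → 23895470579644684238/843494987176773117
APPEND 49: p_16 = 49·23895470579644684238 + 5942275033265796423 = 1176820333435855324085, q_16 = 49·843494987176773117 + 209758547599187834 = 41541012919261070567 → 1176820333435855324085/41541012919261070567

28/1
85/3
2180634/76975
26228119/925836
26167121759/923682836
1021171270942/36046699529
2864043935364761/101098938164127
1176820333435855324085/41541012919261070567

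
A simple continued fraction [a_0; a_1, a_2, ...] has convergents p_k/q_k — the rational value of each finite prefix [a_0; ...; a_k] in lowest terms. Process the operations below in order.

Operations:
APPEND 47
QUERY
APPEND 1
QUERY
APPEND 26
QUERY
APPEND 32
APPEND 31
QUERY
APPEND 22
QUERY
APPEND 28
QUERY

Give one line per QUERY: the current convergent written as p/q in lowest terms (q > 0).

APPEND 47: p_0 = 47·1 + 0 = 47, q_0 = 47·0 + 1 = 1 → 47/1
APPEND 1: p_1 = 1·47 + 1 = 48, q_1 = 1·1 + 0 = 1 → 48/1
APPEND 26: p_2 = 26·48 + 47 = 1295, q_2 = 26·1 + 1 = 27 → 1295/27
APPEND 32: p_3 = 32·1295 + 48 = 41488, q_3 = 32·27 + 1 = 865 → 41488/865
APPEND 31: p_4 = 31·41488 + 1295 = 1287423, q_4 = 31·865 + 27 = 26842 → 1287423/26842
APPEND 22: p_5 = 22·1287423 + 41488 = 28364794, q_5 = 22·26842 + 865 = 591389 → 28364794/591389
APPEND 28: p_6 = 28·28364794 + 1287423 = 795501655, q_6 = 28·591389 + 26842 = 16585734 → 795501655/16585734

47/1
48/1
1295/27
1287423/26842
28364794/591389
795501655/16585734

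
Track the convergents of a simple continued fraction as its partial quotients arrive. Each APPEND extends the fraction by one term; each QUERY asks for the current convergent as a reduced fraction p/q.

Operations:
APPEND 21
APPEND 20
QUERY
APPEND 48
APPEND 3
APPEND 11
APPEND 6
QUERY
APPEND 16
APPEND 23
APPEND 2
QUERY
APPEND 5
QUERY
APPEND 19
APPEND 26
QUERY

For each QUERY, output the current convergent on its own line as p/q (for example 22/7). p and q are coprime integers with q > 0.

421/20
4215610/200267
3211113539/152547336
17627053376/837391765
8808880373134/418475154411

APPEND 21: p_0 = 21·1 + 0 = 21, q_0 = 21·0 + 1 = 1 → 21/1
APPEND 20: p_1 = 20·21 + 1 = 421, q_1 = 20·1 + 0 = 20 → 421/20
APPEND 48: p_2 = 48·421 + 21 = 20229, q_2 = 48·20 + 1 = 961 → 20229/961
APPEND 3: p_3 = 3·20229 + 421 = 61108, q_3 = 3·961 + 20 = 2903 → 61108/2903
APPEND 11: p_4 = 11·61108 + 20229 = 692417, q_4 = 11·2903 + 961 = 32894 → 692417/32894
APPEND 6: p_5 = 6·692417 + 61108 = 4215610, q_5 = 6·32894 + 2903 = 200267 → 4215610/200267
APPEND 16: p_6 = 16·4215610 + 692417 = 68142177, q_6 = 16·200267 + 32894 = 3237166 → 68142177/3237166
APPEND 23: p_7 = 23·68142177 + 4215610 = 1571485681, q_7 = 23·3237166 + 200267 = 74655085 → 1571485681/74655085
APPEND 2: p_8 = 2·1571485681 + 68142177 = 3211113539, q_8 = 2·74655085 + 3237166 = 152547336 → 3211113539/152547336
APPEND 5: p_9 = 5·3211113539 + 1571485681 = 17627053376, q_9 = 5·152547336 + 74655085 = 837391765 → 17627053376/837391765
APPEND 19: p_10 = 19·17627053376 + 3211113539 = 338125127683, q_10 = 19·837391765 + 152547336 = 16062990871 → 338125127683/16062990871
APPEND 26: p_11 = 26·338125127683 + 17627053376 = 8808880373134, q_11 = 26·16062990871 + 837391765 = 418475154411 → 8808880373134/418475154411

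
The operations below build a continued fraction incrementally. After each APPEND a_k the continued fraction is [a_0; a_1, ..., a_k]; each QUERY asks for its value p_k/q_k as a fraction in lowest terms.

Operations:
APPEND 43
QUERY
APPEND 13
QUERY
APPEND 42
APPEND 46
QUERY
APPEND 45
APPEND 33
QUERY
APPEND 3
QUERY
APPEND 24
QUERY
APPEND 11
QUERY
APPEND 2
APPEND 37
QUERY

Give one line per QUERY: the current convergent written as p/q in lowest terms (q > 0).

43/1
560/13
1084458/25175
1612282167/37428101
4885670674/113417725
118868378343/2759453501
1312437832447/30467406236
102830967432216/2387155247237

APPEND 43: p_0 = 43·1 + 0 = 43, q_0 = 43·0 + 1 = 1 → 43/1
APPEND 13: p_1 = 13·43 + 1 = 560, q_1 = 13·1 + 0 = 13 → 560/13
APPEND 42: p_2 = 42·560 + 43 = 23563, q_2 = 42·13 + 1 = 547 → 23563/547
APPEND 46: p_3 = 46·23563 + 560 = 1084458, q_3 = 46·547 + 13 = 25175 → 1084458/25175
APPEND 45: p_4 = 45·1084458 + 23563 = 48824173, q_4 = 45·25175 + 547 = 1133422 → 48824173/1133422
APPEND 33: p_5 = 33·48824173 + 1084458 = 1612282167, q_5 = 33·1133422 + 25175 = 37428101 → 1612282167/37428101
APPEND 3: p_6 = 3·1612282167 + 48824173 = 4885670674, q_6 = 3·37428101 + 1133422 = 113417725 → 4885670674/113417725
APPEND 24: p_7 = 24·4885670674 + 1612282167 = 118868378343, q_7 = 24·113417725 + 37428101 = 2759453501 → 118868378343/2759453501
APPEND 11: p_8 = 11·118868378343 + 4885670674 = 1312437832447, q_8 = 11·2759453501 + 113417725 = 30467406236 → 1312437832447/30467406236
APPEND 2: p_9 = 2·1312437832447 + 118868378343 = 2743744043237, q_9 = 2·30467406236 + 2759453501 = 63694265973 → 2743744043237/63694265973
APPEND 37: p_10 = 37·2743744043237 + 1312437832447 = 102830967432216, q_10 = 37·63694265973 + 30467406236 = 2387155247237 → 102830967432216/2387155247237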